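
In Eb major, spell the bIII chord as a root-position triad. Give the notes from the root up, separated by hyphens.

Gb-Bb-Db

bIII is built on the lowered scale degree 3. In Eb major degree 3 is G; lowered it becomes Gb. Stacking thirds in Eb minor on Gb gives Gb–Bb–Db.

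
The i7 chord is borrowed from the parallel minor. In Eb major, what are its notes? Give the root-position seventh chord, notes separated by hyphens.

i7 is built on scale degree 1, which is Eb in both Eb major and its parallel. In Eb minor the chord on Eb is Eb–Gb–Bb–Db.

Eb-Gb-Bb-Db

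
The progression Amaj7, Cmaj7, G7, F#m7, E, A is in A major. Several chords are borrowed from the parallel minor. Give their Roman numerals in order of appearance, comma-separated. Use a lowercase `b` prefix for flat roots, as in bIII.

The diatonic triads in A major are A, Bm, C#m, D, E, F#m, G#dim. Amaj7, F#m7, E and A all belong to that set. Cmaj7 (C–E–G–B) doesn't fit — on degree 3 A major would have C#m (iii). Cmaj7 is the degree-3 chord of A minor, so it is the borrowed bIIImaj7. G7 (G–B–D–F) is not: scale degree 7 in A major carries G#dim (vii°). In A minor the chord on that degree is G7, so here it functions as bVII7, borrowed from the parallel minor.

bIIImaj7, bVII7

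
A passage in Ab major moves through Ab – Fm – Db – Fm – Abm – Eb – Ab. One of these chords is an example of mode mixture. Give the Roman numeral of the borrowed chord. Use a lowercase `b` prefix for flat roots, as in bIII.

i

Ab major has the diatonic set Ab, Bbm, Cm, Db, Eb, Fm, Gdim. Ab, Fm, Db and Eb all belong to that set. Abm (Ab–Cb–Eb) is not: scale degree 1 in Ab major carries Ab (I). In Ab minor the chord on that degree is Abm, so here it functions as i, borrowed from the parallel minor.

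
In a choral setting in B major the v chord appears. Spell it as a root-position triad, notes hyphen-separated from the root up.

v is built on scale degree 5, which is F# in both B major and its parallel. In B minor the chord on F# is F#–A–C#.

F#-A-C#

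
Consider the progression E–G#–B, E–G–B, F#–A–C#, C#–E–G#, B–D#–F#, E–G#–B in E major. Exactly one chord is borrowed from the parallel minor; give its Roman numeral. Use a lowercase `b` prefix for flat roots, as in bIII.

In E major the diatonic chords are E, F#m, G#m, A, B, C#m, D#dim. Of the given chords, E–G#–B = E, F#–A–C# = F#m, C#–E–G# = C#m and B–D#–F# = B are diatonic. E–G–B is not: scale degree 1 in E major carries E (I). In E minor the chord on that degree is Em, so here it functions as i, borrowed from the parallel minor.

i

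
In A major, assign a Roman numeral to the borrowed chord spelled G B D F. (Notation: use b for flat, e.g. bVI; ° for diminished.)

In A major scale degree 7 is G#; G is its lowered form, from A minor. The diatonic chord on degree 7 would be G#dim (vii°), but G–B–D–F is the dominant-seventh chord from A minor. As a borrowed chord it is labeled bVII7.

bVII7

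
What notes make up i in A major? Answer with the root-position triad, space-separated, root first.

A C E

The root, A, is scale degree 1 — the same note in A major and A minor; only the chord quality changes. Building the minor chord from the parallel minor on A: A–C–E.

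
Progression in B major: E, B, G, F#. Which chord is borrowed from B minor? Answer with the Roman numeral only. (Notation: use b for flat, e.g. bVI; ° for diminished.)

bVI

In B major the diatonic chords are B, C#m, D#m, E, F#, G#m, A#dim. E, B and F# all belong to that set. G (G–B–D) is not: scale degree 6 in B major carries G#m (vi). In B minor the chord on that degree is G, so here it functions as bVI, borrowed from the parallel minor.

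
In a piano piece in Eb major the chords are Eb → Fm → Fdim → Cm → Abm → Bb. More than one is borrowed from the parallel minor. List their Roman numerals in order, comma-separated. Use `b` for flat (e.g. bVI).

Eb major has the diatonic set Eb, Fm, Gm, Ab, Bb, Cm, Ddim. Eb, Fm, Cm and Bb all belong to that set. But Fdim (F–Ab–Cb) is foreign: the diatonic ii on degree 2 is Fm, whereas Fdim comes from Eb minor. It is labeled ii°. Abm (Ab–Cb–Eb) doesn't fit — on degree 4 Eb major would have Ab (IV). Abm is the degree-4 chord of Eb minor, so it is the borrowed iv.

ii°, iv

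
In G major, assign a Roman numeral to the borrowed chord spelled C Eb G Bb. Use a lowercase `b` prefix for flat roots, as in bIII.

iv7

The root C is the diatonic 4th degree of G major; the borrowing shows in the chord quality. C–Eb–G–Bb is a minor-seventh chord — the form found in G minor, not the diatonic IV (C). Borrowed into G major it is written iv7.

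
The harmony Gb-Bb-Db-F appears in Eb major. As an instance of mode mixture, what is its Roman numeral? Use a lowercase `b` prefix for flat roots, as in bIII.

bIIImaj7

Gb is the lowered form of scale degree 3 in Eb major (the diatonic degree 3 is G). The diatonic chord on degree 3 would be Gm (iii), but Gb–Bb–Db–F is the major-seventh chord from Eb minor. As a borrowed chord it is labeled bIIImaj7.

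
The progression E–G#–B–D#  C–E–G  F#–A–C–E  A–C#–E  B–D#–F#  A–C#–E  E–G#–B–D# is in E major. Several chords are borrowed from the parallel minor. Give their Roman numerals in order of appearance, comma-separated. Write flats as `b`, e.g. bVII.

E major has the diatonic set E, F#m, G#m, A, B, C#m, D#dim. Of the given chords, E–G#–B–D# = Emaj7, A–C#–E = A and B–D#–F# = B are diatonic. C–E–G is not: scale degree 6 in E major carries C#m (vi). In E minor the chord on that degree is C, so here it functions as bVI, borrowed from the parallel minor. F#–A–C–E doesn't fit — on degree 2 E major would have F#m (ii). F#m7b5 is the degree-2 chord of E minor, so it is the borrowed iiø7.

bVI, iiø7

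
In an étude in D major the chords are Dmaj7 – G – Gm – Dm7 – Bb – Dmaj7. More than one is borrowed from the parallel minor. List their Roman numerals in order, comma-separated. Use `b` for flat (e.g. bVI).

D major has the diatonic set D, Em, F#m, G, A, Bm, C#dim. Of the given chords, Dmaj7 and G are diatonic. Gm (G–Bb–D) doesn't fit — on degree 4 D major would have G (IV). Gm is the degree-4 chord of D minor, so it is the borrowed iv. Dm7 (D–F–A–C) doesn't fit — on degree 1 D major would have D (I). Dm7 is the degree-1 chord of D minor, so it is the borrowed i7. Bb (Bb–D–F) is not: scale degree 6 in D major carries Bm (vi). In D minor the chord on that degree is Bb, so here it functions as bVI, borrowed from the parallel minor.

iv, i7, bVI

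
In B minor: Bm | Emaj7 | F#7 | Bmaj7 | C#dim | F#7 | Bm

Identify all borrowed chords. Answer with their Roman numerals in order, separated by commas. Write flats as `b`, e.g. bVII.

In B minor (with V from harmonic minor) the diatonic chords are Bm, C#dim, D, Em, F#, G, A. Of the given chords, Bm, F#7 and C#dim are diatonic. Emaj7 (E–G#–B–D#) doesn't fit — on degree 4 B minor would have Em (iv). Emaj7 is the degree-4 chord of B major, so it is the borrowed IVmaj7. But Bmaj7 (B–D#–F#–A#) is foreign: the diatonic i on degree 1 is Bm, whereas Bmaj7 comes from B major. It is labeled Imaj7.

IVmaj7, Imaj7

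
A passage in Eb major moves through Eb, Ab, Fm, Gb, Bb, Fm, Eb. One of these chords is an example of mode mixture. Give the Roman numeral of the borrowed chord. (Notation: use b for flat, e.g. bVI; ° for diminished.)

Eb major has the diatonic set Eb, Fm, Gm, Ab, Bb, Cm, Ddim. Eb, Ab, Fm and Bb are all diatonic. Gb (Gb–Bb–Db) doesn't fit — on degree 3 Eb major would have Gm (iii). Gb is the degree-3 chord of Eb minor, so it is the borrowed bIII.

bIII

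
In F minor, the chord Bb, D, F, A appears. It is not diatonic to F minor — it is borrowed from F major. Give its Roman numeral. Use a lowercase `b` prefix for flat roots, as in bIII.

Bb is scale degree 4 in F minor. The diatonic chord on degree 4 would be Bbm (iv), but Bb–D–F–A is the major-seventh chord from F major. As a borrowed chord it is labeled IVmaj7.

IVmaj7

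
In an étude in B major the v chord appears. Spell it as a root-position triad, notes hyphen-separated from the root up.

F#-A-C#

The root, F#, is scale degree 5 — the same note in B major and B minor; only the chord quality changes. Stacking thirds in B minor on F# gives F#–A–C#.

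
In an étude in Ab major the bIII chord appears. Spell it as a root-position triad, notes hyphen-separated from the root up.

Cb-Eb-Gb

Scale degree 3 in Ab major is C. bIII uses the lowered form, Cb, taken from Ab minor. Building the major chord from the parallel minor on Cb: Cb–Eb–Gb.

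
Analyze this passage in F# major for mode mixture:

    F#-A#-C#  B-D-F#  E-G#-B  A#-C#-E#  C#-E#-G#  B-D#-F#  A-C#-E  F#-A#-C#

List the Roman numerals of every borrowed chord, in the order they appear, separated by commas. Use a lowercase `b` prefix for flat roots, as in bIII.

The diatonic triads in F# major are F#, G#m, A#m, B, C#, D#m, E#dim. Of the given chords, F#–A#–C# = F#, A#–C#–E# = A#m, C#–E#–G# = C# and B–D#–F# = B are diatonic. B–D–F# doesn't fit — on degree 4 F# major would have B (IV). Bm is the degree-4 chord of F# minor, so it is the borrowed iv. E–G#–B is not: scale degree 7 in F# major carries E#dim (vii°). In F# minor the chord on that degree is E, so here it functions as bVII, borrowed from the parallel minor. A–C#–E is not: scale degree 3 in F# major carries A#m (iii). In F# minor the chord on that degree is A, so here it functions as bIII, borrowed from the parallel minor.

iv, bVII, bIII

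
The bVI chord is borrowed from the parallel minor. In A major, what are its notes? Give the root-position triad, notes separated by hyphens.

The root of bVI is the lowered 6th degree: F# becomes F. Stacking thirds in A minor on F gives F–A–C.

F-A-C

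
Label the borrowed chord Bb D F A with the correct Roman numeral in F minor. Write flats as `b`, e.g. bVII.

The root Bb is the diatonic 4th degree of F minor; the borrowing shows in the chord quality. Bb–D–F–A is a major-seventh chord — the form found in F major, not the diatonic iv (Bbm). Borrowed into F minor it is written IVmaj7.

IVmaj7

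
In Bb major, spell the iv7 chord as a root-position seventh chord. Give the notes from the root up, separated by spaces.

iv7 is built on scale degree 4, which is Eb in both Bb major and its parallel. Stacking thirds in Bb minor on Eb gives Eb–Gb–Bb–Db.

Eb Gb Bb Db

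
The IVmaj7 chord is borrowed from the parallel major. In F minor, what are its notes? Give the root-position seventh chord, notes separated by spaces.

Bb D F A

The root, Bb, is scale degree 4 — the same note in F minor and F major; only the chord quality changes. Stacking thirds in F major on Bb gives Bb–D–F–A.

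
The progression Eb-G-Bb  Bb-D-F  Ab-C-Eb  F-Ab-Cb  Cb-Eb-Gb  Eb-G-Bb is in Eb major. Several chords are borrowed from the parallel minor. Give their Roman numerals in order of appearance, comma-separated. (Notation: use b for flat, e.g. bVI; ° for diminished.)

In Eb major the diatonic chords are Eb, Fm, Gm, Ab, Bb, Cm, Ddim. Eb–G–Bb = Eb, Bb–D–F = Bb and Ab–C–Eb = Ab all belong to that set. F–Ab–Cb doesn't fit — on degree 2 Eb major would have Fm (ii). Fdim is the degree-2 chord of Eb minor, so it is the borrowed ii°. Cb–Eb–Gb doesn't fit — on degree 6 Eb major would have Cm (vi). Cb is the degree-6 chord of Eb minor, so it is the borrowed bVI.

ii°, bVI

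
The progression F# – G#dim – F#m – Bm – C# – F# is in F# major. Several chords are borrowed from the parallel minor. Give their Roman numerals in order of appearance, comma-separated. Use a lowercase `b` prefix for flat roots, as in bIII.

F# major has the diatonic set F#, G#m, A#m, B, C#, D#m, E#dim. F# and C# both belong to that set. G#dim (G#–B–D) is not: scale degree 2 in F# major carries G#m (ii). In F# minor the chord on that degree is G#dim, so here it functions as ii°, borrowed from the parallel minor. F#m (F#–A–C#) doesn't fit — on degree 1 F# major would have F# (I). F#m is the degree-1 chord of F# minor, so it is the borrowed i. Bm (B–D–F#) doesn't fit — on degree 4 F# major would have B (IV). Bm is the degree-4 chord of F# minor, so it is the borrowed iv.

ii°, i, iv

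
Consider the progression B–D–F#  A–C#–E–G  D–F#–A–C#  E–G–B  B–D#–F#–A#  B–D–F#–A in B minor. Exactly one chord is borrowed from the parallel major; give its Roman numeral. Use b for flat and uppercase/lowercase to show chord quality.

Imaj7

B minor has the diatonic set Bm, C#dim, D, Em, F#, G, A (with V from harmonic minor). B–D–F# = Bm, A–C#–E–G = A7, D–F#–A–C# = Dmaj7, E–G–B = Em and B–D–F#–A = Bm7 are all diatonic. B–D#–F#–A# is not: scale degree 1 in B minor carries Bm (i). In B major the chord on that degree is Bmaj7, so here it functions as Imaj7, borrowed from the parallel major.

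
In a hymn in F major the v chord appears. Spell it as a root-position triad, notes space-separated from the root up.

C Eb G

v is built on scale degree 5, which is C in both F major and its parallel. Building the minor chord from the parallel minor on C: C–Eb–G.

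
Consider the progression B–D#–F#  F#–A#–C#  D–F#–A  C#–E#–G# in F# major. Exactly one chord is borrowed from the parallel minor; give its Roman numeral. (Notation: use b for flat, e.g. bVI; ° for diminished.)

F# major has the diatonic set F#, G#m, A#m, B, C#, D#m, E#dim. B–D#–F# = B, F#–A#–C# = F# and C#–E#–G# = C# all belong to that set. But D–F#–A is foreign: the diatonic vi on degree 6 is D#m, whereas D comes from F# minor. It is labeled bVI.

bVI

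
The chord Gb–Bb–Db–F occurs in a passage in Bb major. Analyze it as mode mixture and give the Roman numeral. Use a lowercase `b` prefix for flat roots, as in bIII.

bVImaj7

The root Gb is the lowered 6th scale degree — diatonically Bb major has G there. Diatonically Bb major has Gm (vi) on that degree; Gb–Bb–Db–F is instead the major-seventh chord native to Bb minor, so it takes the label bVImaj7.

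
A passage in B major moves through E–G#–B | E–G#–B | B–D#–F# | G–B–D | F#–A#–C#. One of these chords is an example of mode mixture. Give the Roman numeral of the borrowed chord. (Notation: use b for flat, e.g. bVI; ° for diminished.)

B major has the diatonic set B, C#m, D#m, E, F#, G#m, A#dim. E–G#–B = E, B–D#–F# = B and F#–A#–C# = F# are all diatonic. But G–B–D is foreign: the diatonic vi on degree 6 is G#m, whereas G comes from B minor. It is labeled bVI.

bVI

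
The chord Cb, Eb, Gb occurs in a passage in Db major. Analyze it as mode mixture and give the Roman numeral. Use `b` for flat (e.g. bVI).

Cb is the lowered form of scale degree 7 in Db major (the diatonic degree 7 is C). The diatonic chord on degree 7 would be Cdim (vii°), but Cb–Eb–Gb is the major chord from Db minor. As a borrowed chord it is labeled bVII.

bVII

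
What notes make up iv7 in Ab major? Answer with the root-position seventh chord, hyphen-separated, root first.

iv7 is built on scale degree 4, which is Db in both Ab major and its parallel. Stacking thirds in Ab minor on Db gives Db–Fb–Ab–Cb.

Db-Fb-Ab-Cb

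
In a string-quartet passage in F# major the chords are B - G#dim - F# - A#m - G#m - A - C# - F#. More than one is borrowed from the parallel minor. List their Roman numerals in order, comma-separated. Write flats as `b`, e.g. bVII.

ii°, bIII

F# major has the diatonic set F#, G#m, A#m, B, C#, D#m, E#dim. B, F#, A#m, G#m and C# are all diatonic. But G#dim (G#–B–D) is foreign: the diatonic ii on degree 2 is G#m, whereas G#dim comes from F# minor. It is labeled ii°. A (A–C#–E) is not: scale degree 3 in F# major carries A#m (iii). In F# minor the chord on that degree is A, so here it functions as bIII, borrowed from the parallel minor.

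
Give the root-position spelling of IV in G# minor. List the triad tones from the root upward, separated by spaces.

The root, C#, is scale degree 4 — the same note in G# minor and G# major; only the chord quality changes. Stacking thirds in G# major on C# gives C#–E#–G#.

C# E# G#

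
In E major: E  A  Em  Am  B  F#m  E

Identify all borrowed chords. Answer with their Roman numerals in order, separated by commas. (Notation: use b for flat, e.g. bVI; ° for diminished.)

The diatonic triads in E major are E, F#m, G#m, A, B, C#m, D#dim. E, A, B and F#m are all diatonic. Em (E–G–B) is not: scale degree 1 in E major carries E (I). In E minor the chord on that degree is Em, so here it functions as i, borrowed from the parallel minor. Am (A–C–E) is not: scale degree 4 in E major carries A (IV). In E minor the chord on that degree is Am, so here it functions as iv, borrowed from the parallel minor.

i, iv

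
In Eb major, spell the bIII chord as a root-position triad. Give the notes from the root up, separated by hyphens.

Scale degree 3 in Eb major is G. bIII uses the lowered form, Gb, taken from Eb minor. In Eb minor the chord on Gb is Gb–Bb–Db.

Gb-Bb-Db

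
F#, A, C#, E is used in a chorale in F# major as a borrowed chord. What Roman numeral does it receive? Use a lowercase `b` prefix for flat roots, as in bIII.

The root F# is the diatonic 1st degree of F# major; the borrowing shows in the chord quality. F#–A–C#–E is a minor-seventh chord — the form found in F# minor, not the diatonic I (F#). Borrowed into F# major it is written i7.

i7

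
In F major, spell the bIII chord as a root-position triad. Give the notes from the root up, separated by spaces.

Ab C Eb

The root of bIII is the lowered 3rd degree: A becomes Ab. Building the major chord from the parallel minor on Ab: Ab–C–Eb.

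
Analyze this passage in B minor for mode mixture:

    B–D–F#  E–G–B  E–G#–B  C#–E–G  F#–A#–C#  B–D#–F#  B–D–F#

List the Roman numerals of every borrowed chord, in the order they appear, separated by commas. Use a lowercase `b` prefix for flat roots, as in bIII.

IV, I

In B minor (with V from harmonic minor) the diatonic chords are Bm, C#dim, D, Em, F#, G, A. B–D–F# = Bm, E–G–B = Em, C#–E–G = C#dim and F#–A#–C# = F# are all diatonic. But E–G#–B is foreign: the diatonic iv on degree 4 is Em, whereas E comes from B major. It is labeled IV. B–D#–F# doesn't fit — on degree 1 B minor would have Bm (i). B is the degree-1 chord of B major, so it is the borrowed I.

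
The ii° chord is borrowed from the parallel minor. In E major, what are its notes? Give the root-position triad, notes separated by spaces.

F# A C

ii° is built on scale degree 2, which is F# in both E major and its parallel. In E minor the chord on F# is F#–A–C.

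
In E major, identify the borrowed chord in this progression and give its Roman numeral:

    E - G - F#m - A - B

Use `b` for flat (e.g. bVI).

E major has the diatonic set E, F#m, G#m, A, B, C#m, D#dim. E, F#m, A and B all belong to that set. G (G–B–D) is not: scale degree 3 in E major carries G#m (iii). In E minor the chord on that degree is G, so here it functions as bIII, borrowed from the parallel minor.

bIII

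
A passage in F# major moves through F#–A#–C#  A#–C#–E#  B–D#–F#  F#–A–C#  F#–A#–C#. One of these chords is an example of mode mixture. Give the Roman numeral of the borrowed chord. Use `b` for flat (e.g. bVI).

i

In F# major the diatonic chords are F#, G#m, A#m, B, C#, D#m, E#dim. Of the given chords, F#–A#–C# = F#, A#–C#–E# = A#m and B–D#–F# = B are diatonic. F#–A–C# doesn't fit — on degree 1 F# major would have F# (I). F#m is the degree-1 chord of F# minor, so it is the borrowed i.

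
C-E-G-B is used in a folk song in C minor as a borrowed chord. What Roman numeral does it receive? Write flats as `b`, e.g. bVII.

Imaj7

The root C is the diatonic 1st degree of C minor; the borrowing shows in the chord quality. Diatonically C minor has Cm (i) on that degree; C–E–G–B is instead the major-seventh chord native to C major, so it takes the label Imaj7.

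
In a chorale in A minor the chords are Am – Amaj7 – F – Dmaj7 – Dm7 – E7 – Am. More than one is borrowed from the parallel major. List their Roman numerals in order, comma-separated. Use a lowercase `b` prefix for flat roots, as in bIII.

Imaj7, IVmaj7

In A minor (with V from harmonic minor) the diatonic chords are Am, Bdim, C, Dm, E, F, G. Am, F, Dm7 and E7 are all diatonic. But Amaj7 (A–C#–E–G#) is foreign: the diatonic i on degree 1 is Am, whereas Amaj7 comes from A major. It is labeled Imaj7. But Dmaj7 (D–F#–A–C#) is foreign: the diatonic iv on degree 4 is Dm, whereas Dmaj7 comes from A major. It is labeled IVmaj7.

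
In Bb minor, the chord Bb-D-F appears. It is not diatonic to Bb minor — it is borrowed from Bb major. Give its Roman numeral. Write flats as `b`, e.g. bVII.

I

The root Bb is the diatonic 1st degree of Bb minor; the borrowing shows in the chord quality. Bb–D–F is a major chord — the form found in Bb major, not the diatonic i (Bbm). Borrowed into Bb minor it is written I.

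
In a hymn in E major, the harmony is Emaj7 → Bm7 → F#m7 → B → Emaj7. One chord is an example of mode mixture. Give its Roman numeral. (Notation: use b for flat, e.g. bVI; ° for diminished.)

v7

The diatonic triads in E major are E, F#m, G#m, A, B, C#m, D#dim. Emaj7, F#m7 and B are all diatonic. But Bm7 (B–D–F#–A) is foreign: the diatonic V on degree 5 is B, whereas Bm7 comes from E minor. It is labeled v7.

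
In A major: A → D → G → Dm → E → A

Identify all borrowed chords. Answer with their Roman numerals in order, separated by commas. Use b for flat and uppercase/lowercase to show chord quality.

The diatonic triads in A major are A, Bm, C#m, D, E, F#m, G#dim. A, D and E all belong to that set. G (G–B–D) doesn't fit — on degree 7 A major would have G#dim (vii°). G is the degree-7 chord of A minor, so it is the borrowed bVII. But Dm (D–F–A) is foreign: the diatonic IV on degree 4 is D, whereas Dm comes from A minor. It is labeled iv.

bVII, iv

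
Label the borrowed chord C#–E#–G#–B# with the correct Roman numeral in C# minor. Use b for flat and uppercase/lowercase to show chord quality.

Imaj7

C# is scale degree 1 in C# minor. The diatonic chord on degree 1 would be C#m (i), but C#–E#–G#–B# is the major-seventh chord from C# major. As a borrowed chord it is labeled Imaj7.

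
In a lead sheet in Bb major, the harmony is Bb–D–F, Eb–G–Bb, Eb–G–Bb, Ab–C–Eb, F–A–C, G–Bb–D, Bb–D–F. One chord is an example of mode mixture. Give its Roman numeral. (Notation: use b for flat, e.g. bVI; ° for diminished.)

The diatonic triads in Bb major are Bb, Cm, Dm, Eb, F, Gm, Adim. Bb–D–F = Bb, Eb–G–Bb = Eb, F–A–C = F and G–Bb–D = Gm are all diatonic. Ab–C–Eb doesn't fit — on degree 7 Bb major would have Adim (vii°). Ab is the degree-7 chord of Bb minor, so it is the borrowed bVII.

bVII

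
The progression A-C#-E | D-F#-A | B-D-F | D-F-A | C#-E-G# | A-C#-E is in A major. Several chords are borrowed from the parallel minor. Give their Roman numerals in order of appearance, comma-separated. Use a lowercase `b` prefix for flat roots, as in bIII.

A major has the diatonic set A, Bm, C#m, D, E, F#m, G#dim. A–C#–E = A, D–F#–A = D and C#–E–G# = C#m are all diatonic. B–D–F is not: scale degree 2 in A major carries Bm (ii). In A minor the chord on that degree is Bdim, so here it functions as ii°, borrowed from the parallel minor. D–F–A doesn't fit — on degree 4 A major would have D (IV). Dm is the degree-4 chord of A minor, so it is the borrowed iv.

ii°, iv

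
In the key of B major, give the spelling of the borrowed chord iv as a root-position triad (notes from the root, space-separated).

iv is built on scale degree 4, which is E in both B major and its parallel. In B minor the chord on E is E–G–B.

E G B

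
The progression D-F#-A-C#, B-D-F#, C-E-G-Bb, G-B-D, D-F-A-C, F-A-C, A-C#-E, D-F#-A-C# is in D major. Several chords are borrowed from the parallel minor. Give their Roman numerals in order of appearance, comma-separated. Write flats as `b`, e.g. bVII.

The diatonic triads in D major are D, Em, F#m, G, A, Bm, C#dim. D–F#–A–C# = Dmaj7, B–D–F# = Bm, G–B–D = G and A–C#–E = A all belong to that set. But C–E–G–Bb is foreign: the diatonic vii° on degree 7 is C#dim, whereas C7 comes from D minor. It is labeled bVII7. D–F–A–C doesn't fit — on degree 1 D major would have D (I). Dm7 is the degree-1 chord of D minor, so it is the borrowed i7. F–A–C doesn't fit — on degree 3 D major would have F#m (iii). F is the degree-3 chord of D minor, so it is the borrowed bIII.

bVII7, i7, bIII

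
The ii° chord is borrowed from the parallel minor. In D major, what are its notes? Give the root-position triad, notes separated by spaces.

ii° is built on scale degree 2, which is E in both D major and its parallel. Stacking thirds in D minor on E gives E–G–Bb.

E G Bb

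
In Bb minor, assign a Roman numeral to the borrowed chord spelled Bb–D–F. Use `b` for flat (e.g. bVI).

I

Bb is scale degree 1 in Bb minor. Diatonically Bb minor has Bbm (i) on that degree; Bb–D–F is instead the major chord native to Bb major, so it takes the label I.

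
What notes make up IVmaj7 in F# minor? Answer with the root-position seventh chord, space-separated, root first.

B D# F# A#

The root, B, is scale degree 4 — the same note in F# minor and F# major; only the chord quality changes. Building the major-seventh chord from the parallel major on B: B–D#–F#–A#.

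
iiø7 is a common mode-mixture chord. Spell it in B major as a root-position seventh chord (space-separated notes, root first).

C# E G B

The root, C#, is scale degree 2 — the same note in B major and B minor; only the chord quality changes. Stacking thirds in B minor on C# gives C#–E–G–B.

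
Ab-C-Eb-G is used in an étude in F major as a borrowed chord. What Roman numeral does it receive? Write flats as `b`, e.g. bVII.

bIIImaj7

In F major scale degree 3 is A; Ab is its lowered form, from F minor. The diatonic chord on degree 3 would be Am (iii), but Ab–C–Eb–G is the major-seventh chord from F minor. As a borrowed chord it is labeled bIIImaj7.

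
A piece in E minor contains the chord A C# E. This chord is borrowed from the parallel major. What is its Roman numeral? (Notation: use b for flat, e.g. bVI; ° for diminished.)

IV

The root A is the diatonic 4th degree of E minor; the borrowing shows in the chord quality. A–C#–E is a major chord — the form found in E major, not the diatonic iv (Am). Borrowed into E minor it is written IV.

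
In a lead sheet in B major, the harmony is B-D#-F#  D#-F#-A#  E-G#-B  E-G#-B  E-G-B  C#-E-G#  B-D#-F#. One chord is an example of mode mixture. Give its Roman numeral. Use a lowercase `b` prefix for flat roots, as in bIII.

iv

B major has the diatonic set B, C#m, D#m, E, F#, G#m, A#dim. B–D#–F# = B, D#–F#–A# = D#m, E–G#–B = E and C#–E–G# = C#m all belong to that set. E–G–B doesn't fit — on degree 4 B major would have E (IV). Em is the degree-4 chord of B minor, so it is the borrowed iv.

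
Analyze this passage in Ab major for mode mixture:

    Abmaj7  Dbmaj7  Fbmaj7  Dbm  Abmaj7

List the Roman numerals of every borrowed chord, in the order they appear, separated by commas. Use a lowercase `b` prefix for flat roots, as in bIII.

In Ab major the diatonic chords are Ab, Bbm, Cm, Db, Eb, Fm, Gdim. Abmaj7 and Dbmaj7 both belong to that set. Fbmaj7 (Fb–Ab–Cb–Eb) is not: scale degree 6 in Ab major carries Fm (vi). In Ab minor the chord on that degree is Fbmaj7, so here it functions as bVImaj7, borrowed from the parallel minor. Dbm (Db–Fb–Ab) doesn't fit — on degree 4 Ab major would have Db (IV). Dbm is the degree-4 chord of Ab minor, so it is the borrowed iv.

bVImaj7, iv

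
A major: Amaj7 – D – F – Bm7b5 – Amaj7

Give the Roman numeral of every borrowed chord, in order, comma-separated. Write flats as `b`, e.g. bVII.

bVI, iiø7

The diatonic triads in A major are A, Bm, C#m, D, E, F#m, G#dim. Amaj7 and D both belong to that set. F (F–A–C) is not: scale degree 6 in A major carries F#m (vi). In A minor the chord on that degree is F, so here it functions as bVI, borrowed from the parallel minor. Bm7b5 (B–D–F–A) is not: scale degree 2 in A major carries Bm (ii). In A minor the chord on that degree is Bm7b5, so here it functions as iiø7, borrowed from the parallel minor.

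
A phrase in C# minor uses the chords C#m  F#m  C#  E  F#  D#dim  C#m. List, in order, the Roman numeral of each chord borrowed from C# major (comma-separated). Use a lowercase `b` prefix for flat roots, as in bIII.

The diatonic triads in C# minor (with V from harmonic minor) are C#m, D#dim, E, F#m, G#, A, B. C#m, F#m, E and D#dim all belong to that set. But C# (C#–E#–G#) is foreign: the diatonic i on degree 1 is C#m, whereas C# comes from C# major. It is labeled I. F# (F#–A#–C#) doesn't fit — on degree 4 C# minor would have F#m (iv). F# is the degree-4 chord of C# major, so it is the borrowed IV.

I, IV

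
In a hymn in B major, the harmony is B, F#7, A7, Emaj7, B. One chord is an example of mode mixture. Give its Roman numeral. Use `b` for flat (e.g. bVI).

bVII7

B major has the diatonic set B, C#m, D#m, E, F#, G#m, A#dim. Of the given chords, B, F#7 and Emaj7 are diatonic. A7 (A–C#–E–G) is not: scale degree 7 in B major carries A#dim (vii°). In B minor the chord on that degree is A7, so here it functions as bVII7, borrowed from the parallel minor.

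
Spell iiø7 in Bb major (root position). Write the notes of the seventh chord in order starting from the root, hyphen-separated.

C-Eb-Gb-Bb

The root, C, is scale degree 2 — the same note in Bb major and Bb minor; only the chord quality changes. Building the half-diminished-seventh chord from the parallel minor on C: C–Eb–Gb–Bb.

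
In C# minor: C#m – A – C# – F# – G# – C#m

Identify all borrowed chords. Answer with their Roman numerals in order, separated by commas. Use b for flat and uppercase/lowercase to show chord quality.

I, IV

In C# minor (with V from harmonic minor) the diatonic chords are C#m, D#dim, E, F#m, G#, A, B. C#m, A and G# are all diatonic. C# (C#–E#–G#) doesn't fit — on degree 1 C# minor would have C#m (i). C# is the degree-1 chord of C# major, so it is the borrowed I. F# (F#–A#–C#) is not: scale degree 4 in C# minor carries F#m (iv). In C# major the chord on that degree is F#, so here it functions as IV, borrowed from the parallel major.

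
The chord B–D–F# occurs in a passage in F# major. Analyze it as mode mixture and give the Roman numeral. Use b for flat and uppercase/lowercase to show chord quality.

B is scale degree 4 in F# major. Diatonically F# major has B (IV) on that degree; B–D–F# is instead the minor chord native to F# minor, so it takes the label iv.

iv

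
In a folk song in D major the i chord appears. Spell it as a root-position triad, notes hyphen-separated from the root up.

i is built on scale degree 1, which is D in both D major and its parallel. Stacking thirds in D minor on D gives D–F–A.

D-F-A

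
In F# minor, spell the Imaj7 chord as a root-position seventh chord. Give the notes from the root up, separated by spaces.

The root, F#, is scale degree 1 — the same note in F# minor and F# major; only the chord quality changes. Building the major-seventh chord from the parallel major on F#: F#–A#–C#–E#.

F# A# C# E#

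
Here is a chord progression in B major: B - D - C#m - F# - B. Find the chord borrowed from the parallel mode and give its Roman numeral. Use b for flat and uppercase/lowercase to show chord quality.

The diatonic triads in B major are B, C#m, D#m, E, F#, G#m, A#dim. B, C#m and F# all belong to that set. But D (D–F#–A) is foreign: the diatonic iii on degree 3 is D#m, whereas D comes from B minor. It is labeled bIII.

bIII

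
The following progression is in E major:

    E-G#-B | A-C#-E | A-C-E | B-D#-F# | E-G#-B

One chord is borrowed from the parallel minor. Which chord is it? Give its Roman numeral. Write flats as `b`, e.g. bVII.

The diatonic triads in E major are E, F#m, G#m, A, B, C#m, D#dim. Of the given chords, E–G#–B = E, A–C#–E = A and B–D#–F# = B are diatonic. But A–C–E is foreign: the diatonic IV on degree 4 is A, whereas Am comes from E minor. It is labeled iv.

iv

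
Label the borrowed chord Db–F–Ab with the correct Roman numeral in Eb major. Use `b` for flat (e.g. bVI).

In Eb major scale degree 7 is D; Db is its lowered form, from Eb minor. The diatonic chord on degree 7 would be Ddim (vii°), but Db–F–Ab is the major chord from Eb minor. As a borrowed chord it is labeled bVII.

bVII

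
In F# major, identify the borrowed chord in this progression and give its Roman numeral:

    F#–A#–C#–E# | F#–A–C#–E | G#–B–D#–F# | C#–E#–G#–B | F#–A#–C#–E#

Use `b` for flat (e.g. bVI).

i7

F# major has the diatonic set F#, G#m, A#m, B, C#, D#m, E#dim. F#–A#–C#–E# = F#maj7, G#–B–D#–F# = G#m7 and C#–E#–G#–B = C#7 are all diatonic. F#–A–C#–E is not: scale degree 1 in F# major carries F# (I). In F# minor the chord on that degree is F#m7, so here it functions as i7, borrowed from the parallel minor.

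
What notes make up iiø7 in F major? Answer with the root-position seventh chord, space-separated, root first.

iiø7 is built on scale degree 2, which is G in both F major and its parallel. Building the half-diminished-seventh chord from the parallel minor on G: G–Bb–Db–F.

G Bb Db F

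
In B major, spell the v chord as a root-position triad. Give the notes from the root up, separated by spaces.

The root, F#, is scale degree 5 — the same note in B major and B minor; only the chord quality changes. Stacking thirds in B minor on F# gives F#–A–C#.

F# A C#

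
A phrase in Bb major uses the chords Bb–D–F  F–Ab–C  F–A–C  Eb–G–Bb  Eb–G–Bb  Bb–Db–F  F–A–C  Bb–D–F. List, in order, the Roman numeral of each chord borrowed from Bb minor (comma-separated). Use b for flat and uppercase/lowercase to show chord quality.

Bb major has the diatonic set Bb, Cm, Dm, Eb, F, Gm, Adim. Bb–D–F = Bb, F–A–C = F and Eb–G–Bb = Eb all belong to that set. But F–Ab–C is foreign: the diatonic V on degree 5 is F, whereas Fm comes from Bb minor. It is labeled v. But Bb–Db–F is foreign: the diatonic I on degree 1 is Bb, whereas Bbm comes from Bb minor. It is labeled i.

v, i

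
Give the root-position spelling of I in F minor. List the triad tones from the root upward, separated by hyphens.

F-A-C

The root, F, is scale degree 1 — the same note in F minor and F major; only the chord quality changes. Stacking thirds in F major on F gives F–A–C.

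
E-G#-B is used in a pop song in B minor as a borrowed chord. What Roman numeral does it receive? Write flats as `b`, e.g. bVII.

IV

The root E is the diatonic 4th degree of B minor; the borrowing shows in the chord quality. The diatonic chord on degree 4 would be Em (iv), but E–G#–B is the major chord from B major. As a borrowed chord it is labeled IV.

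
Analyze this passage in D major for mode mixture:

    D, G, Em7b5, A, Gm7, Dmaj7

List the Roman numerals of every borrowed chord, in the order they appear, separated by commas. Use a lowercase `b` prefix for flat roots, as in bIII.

In D major the diatonic chords are D, Em, F#m, G, A, Bm, C#dim. D, G, A and Dmaj7 are all diatonic. Em7b5 (E–G–Bb–D) is not: scale degree 2 in D major carries Em (ii). In D minor the chord on that degree is Em7b5, so here it functions as iiø7, borrowed from the parallel minor. Gm7 (G–Bb–D–F) is not: scale degree 4 in D major carries G (IV). In D minor the chord on that degree is Gm7, so here it functions as iv7, borrowed from the parallel minor.

iiø7, iv7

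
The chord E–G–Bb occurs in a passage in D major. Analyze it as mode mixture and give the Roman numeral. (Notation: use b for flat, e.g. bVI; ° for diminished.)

E is scale degree 2 in D major. Diatonically D major has Em (ii) on that degree; E–G–Bb is instead the diminished chord native to D minor, so it takes the label ii°.

ii°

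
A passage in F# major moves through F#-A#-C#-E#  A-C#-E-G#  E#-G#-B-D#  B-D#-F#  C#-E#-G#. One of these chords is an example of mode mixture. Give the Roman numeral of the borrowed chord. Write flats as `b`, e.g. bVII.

In F# major the diatonic chords are F#, G#m, A#m, B, C#, D#m, E#dim. F#–A#–C#–E# = F#maj7, E#–G#–B–D# = E#m7b5, B–D#–F# = B and C#–E#–G# = C# all belong to that set. But A–C#–E–G# is foreign: the diatonic iii on degree 3 is A#m, whereas Amaj7 comes from F# minor. It is labeled bIIImaj7.

bIIImaj7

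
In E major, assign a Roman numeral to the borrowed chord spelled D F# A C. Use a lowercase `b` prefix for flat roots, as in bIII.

bVII7

The root D is the lowered 7th scale degree — diatonically E major has D# there. The diatonic chord on degree 7 would be D#dim (vii°), but D–F#–A–C is the dominant-seventh chord from E minor. As a borrowed chord it is labeled bVII7.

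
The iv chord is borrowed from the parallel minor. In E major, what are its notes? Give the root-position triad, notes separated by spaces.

A C E

iv is built on scale degree 4, which is A in both E major and its parallel. Stacking thirds in E minor on A gives A–C–E.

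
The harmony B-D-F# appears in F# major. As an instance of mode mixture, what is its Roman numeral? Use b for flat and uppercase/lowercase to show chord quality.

B is scale degree 4 in F# major. Diatonically F# major has B (IV) on that degree; B–D–F# is instead the minor chord native to F# minor, so it takes the label iv.

iv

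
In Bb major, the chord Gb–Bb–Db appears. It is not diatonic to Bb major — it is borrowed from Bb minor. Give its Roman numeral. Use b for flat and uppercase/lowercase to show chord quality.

The root Gb is the lowered 6th scale degree — diatonically Bb major has G there. The diatonic chord on degree 6 would be Gm (vi), but Gb–Bb–Db is the major chord from Bb minor. As a borrowed chord it is labeled bVI.

bVI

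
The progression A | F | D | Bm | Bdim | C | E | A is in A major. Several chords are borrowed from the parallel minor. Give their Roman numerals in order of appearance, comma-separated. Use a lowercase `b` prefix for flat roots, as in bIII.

bVI, ii°, bIII

In A major the diatonic chords are A, Bm, C#m, D, E, F#m, G#dim. A, D, Bm and E are all diatonic. F (F–A–C) is not: scale degree 6 in A major carries F#m (vi). In A minor the chord on that degree is F, so here it functions as bVI, borrowed from the parallel minor. Bdim (B–D–F) doesn't fit — on degree 2 A major would have Bm (ii). Bdim is the degree-2 chord of A minor, so it is the borrowed ii°. C (C–E–G) doesn't fit — on degree 3 A major would have C#m (iii). C is the degree-3 chord of A minor, so it is the borrowed bIII.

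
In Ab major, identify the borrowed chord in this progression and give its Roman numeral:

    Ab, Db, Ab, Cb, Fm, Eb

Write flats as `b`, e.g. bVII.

bIII

The diatonic triads in Ab major are Ab, Bbm, Cm, Db, Eb, Fm, Gdim. Ab, Db, Fm and Eb all belong to that set. Cb (Cb–Eb–Gb) doesn't fit — on degree 3 Ab major would have Cm (iii). Cb is the degree-3 chord of Ab minor, so it is the borrowed bIII.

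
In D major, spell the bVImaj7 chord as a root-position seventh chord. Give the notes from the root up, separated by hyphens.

bVImaj7 is built on the lowered scale degree 6. In D major degree 6 is B; lowered it becomes Bb. Stacking thirds in D minor on Bb gives Bb–D–F–A.

Bb-D-F-A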